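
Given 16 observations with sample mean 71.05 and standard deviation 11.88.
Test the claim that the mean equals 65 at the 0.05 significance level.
One-sample t-test:
H₀: μ = 65
H₁: μ ≠ 65
df = n - 1 = 15
t = (x̄ - μ₀) / (s/√n) = (71.05 - 65) / (11.88/√16) = 2.037
p-value = 0.0597

Since p-value > α = 0.05, we fail to reject H₀.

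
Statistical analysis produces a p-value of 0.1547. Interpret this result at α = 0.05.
Since p = 0.1547 > α = 0.05, fail to reject H₀.
There is insufficient evidence to reject the null hypothesis; the result is not statistically significant at the 0.05 level.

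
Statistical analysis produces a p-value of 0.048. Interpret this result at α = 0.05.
Since p = 0.048 < α = 0.05, reject H₀.
There is sufficient evidence to reject the null hypothesis; the result is statistically significant at the 0.05 level.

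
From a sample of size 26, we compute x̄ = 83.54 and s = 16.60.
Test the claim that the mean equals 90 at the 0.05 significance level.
One-sample t-test:
H₀: μ = 90
H₁: μ ≠ 90
df = n - 1 = 25
t = (x̄ - μ₀) / (s/√n) = (83.54 - 90) / (16.60/√26) = -1.984
p-value = 0.0583

Since p-value > α = 0.05, we fail to reject H₀.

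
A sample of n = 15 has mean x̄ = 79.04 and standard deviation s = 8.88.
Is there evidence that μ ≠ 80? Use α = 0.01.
One-sample t-test:
H₀: μ = 80
H₁: μ ≠ 80
df = n - 1 = 14
t = (x̄ - μ₀) / (s/√n) = (79.04 - 80) / (8.88/√15) = -0.419
p-value = 0.6818

Since p-value > α = 0.01, we fail to reject H₀.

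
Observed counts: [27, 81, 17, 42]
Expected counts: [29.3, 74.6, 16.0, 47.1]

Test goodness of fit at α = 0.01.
Chi-square goodness of fit test:
H₀: observed counts match expected distribution
H₁: observed counts differ from expected distribution
df = k - 1 = 3
χ² = Σ(O - E)²/E
   = (27 - 29.3)²/29.3 + (81 - 74.6)²/74.6 + (17 - 16.0)²/16.0 + (42 - 47.1)²/47.1
   = 0.181 + 0.549 + 0.062 + 0.552
   = 1.34
p-value = 0.7186

Since p-value > α = 0.01, we fail to reject H₀.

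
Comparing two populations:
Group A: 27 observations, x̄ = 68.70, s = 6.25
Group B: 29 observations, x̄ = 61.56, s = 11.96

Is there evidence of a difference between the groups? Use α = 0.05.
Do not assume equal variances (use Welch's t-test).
Welch's two-sample t-test:
H₀: μ₁ = μ₂
H₁: μ₁ ≠ μ₂
s₁²/n₁ = 6.25²/27 = 1.4468,  s₂²/n₂ = 11.96²/29 = 4.9325
SE = √(s₁²/n₁ + s₂²/n₂) = √(1.4468 + 4.9325) = 2.5257
df (Welch-Satterthwaite) = (s₁²/n₁ + s₂²/n₂)² / [(s₁²/n₁)²/(n₁-1) + (s₂²/n₂)²/(n₂-1)] ≈ 42.86
t = (x̄₁ - x̄₂) / SE = (68.70 - 61.56) / 2.5257 = 7.14 / 2.5257 = 2.827
p-value = 0.0071

Since p-value < α = 0.05, we reject H₀.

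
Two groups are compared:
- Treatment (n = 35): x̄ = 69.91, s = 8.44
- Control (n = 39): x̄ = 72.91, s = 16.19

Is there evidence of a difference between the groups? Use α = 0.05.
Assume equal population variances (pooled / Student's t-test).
Student's two-sample t-test (equal variances):
H₀: μ₁ = μ₂
H₁: μ₁ ≠ μ₂
df = n₁ + n₂ - 2 = 72
Pooled variance s_p² = [(n₁-1)s₁² + (n₂-1)s₂²] / (n₁ + n₂ - 2) = [(34)(8.44²) + (38)(16.19²)] / 72 = 171.9771
SE = √(s_p²(1/n₁ + 1/n₂)) = √(171.9771 × (1/35 + 1/39)) = 3.0534
t = (x̄₁ - x̄₂) / SE = (69.91 - 72.91) / 3.0534 = -3.00 / 3.0534 = -0.983
p-value = 0.3291

Since p-value > α = 0.05, we fail to reject H₀.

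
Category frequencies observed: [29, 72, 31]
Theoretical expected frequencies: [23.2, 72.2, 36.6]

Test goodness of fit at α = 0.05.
Chi-square goodness of fit test:
H₀: observed counts match expected distribution
H₁: observed counts differ from expected distribution
df = k - 1 = 2
χ² = Σ(O - E)²/E
   = (29 - 23.2)²/23.2 + (72 - 72.2)²/72.2 + (31 - 36.6)²/36.6
   = 1.450 + 0.001 + 0.857
   = 2.31
p-value = 0.3155

Since p-value > α = 0.05, we fail to reject H₀.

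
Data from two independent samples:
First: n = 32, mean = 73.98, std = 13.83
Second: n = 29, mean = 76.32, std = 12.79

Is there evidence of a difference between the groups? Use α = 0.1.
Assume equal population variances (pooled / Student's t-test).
Student's two-sample t-test (equal variances):
H₀: μ₁ = μ₂
H₁: μ₁ ≠ μ₂
df = n₁ + n₂ - 2 = 59
Pooled variance s_p² = [(n₁-1)s₁² + (n₂-1)s₂²] / (n₁ + n₂ - 2) = [(31)(13.83²) + (28)(12.79²)] / 59 = 178.1304
SE = √(s_p²(1/n₁ + 1/n₂)) = √(178.1304 × (1/32 + 1/29)) = 3.4218
t = (x̄₁ - x̄₂) / SE = (73.98 - 76.32) / 3.4218 = -2.34 / 3.4218 = -0.684
p-value = 0.4968

Since p-value > α = 0.1, we fail to reject H₀.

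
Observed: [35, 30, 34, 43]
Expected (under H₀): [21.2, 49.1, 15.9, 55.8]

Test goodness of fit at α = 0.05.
Chi-square goodness of fit test:
H₀: observed counts match expected distribution
H₁: observed counts differ from expected distribution
df = k - 1 = 3
χ² = Σ(O - E)²/E
   = (35 - 21.2)²/21.2 + (30 - 49.1)²/49.1 + (34 - 15.9)²/15.9 + (43 - 55.8)²/55.8
   = 8.983 + 7.430 + 20.604 + 2.936
   = 39.95
p-value < 0.0001

Since p-value < α = 0.05, we reject H₀.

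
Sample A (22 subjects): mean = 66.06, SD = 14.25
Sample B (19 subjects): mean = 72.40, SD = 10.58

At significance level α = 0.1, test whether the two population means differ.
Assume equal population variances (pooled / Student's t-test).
Student's two-sample t-test (equal variances):
H₀: μ₁ = μ₂
H₁: μ₁ ≠ μ₂
df = n₁ + n₂ - 2 = 39
Pooled variance s_p² = [(n₁-1)s₁² + (n₂-1)s₂²] / (n₁ + n₂ - 2) = [(21)(14.25²) + (18)(10.58²)] / 39 = 161.0043
SE = √(s_p²(1/n₁ + 1/n₂)) = √(161.0043 × (1/22 + 1/19)) = 3.9740
t = (x̄₁ - x̄₂) / SE = (66.06 - 72.40) / 3.9740 = -6.34 / 3.9740 = -1.595
p-value = 0.1187

Since p-value > α = 0.1, we fail to reject H₀.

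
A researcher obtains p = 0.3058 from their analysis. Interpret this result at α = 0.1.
Since p = 0.3058 > α = 0.1, fail to reject H₀.
There is insufficient evidence to reject the null hypothesis; the result is not statistically significant at the 0.1 level.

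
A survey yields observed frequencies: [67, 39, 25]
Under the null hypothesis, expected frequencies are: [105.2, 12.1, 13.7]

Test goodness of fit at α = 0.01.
Chi-square goodness of fit test:
H₀: observed counts match expected distribution
H₁: observed counts differ from expected distribution
df = k - 1 = 2
χ² = Σ(O - E)²/E
   = (67 - 105.2)²/105.2 + (39 - 12.1)²/12.1 + (25 - 13.7)²/13.7
   = 13.871 + 59.802 + 9.320
   = 82.99
p-value < 0.0001

Since p-value < α = 0.01, we reject H₀.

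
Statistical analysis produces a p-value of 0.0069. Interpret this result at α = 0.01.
Since p = 0.0069 < α = 0.01, reject H₀.
There is sufficient evidence to reject the null hypothesis; the result is statistically significant at the 0.01 level.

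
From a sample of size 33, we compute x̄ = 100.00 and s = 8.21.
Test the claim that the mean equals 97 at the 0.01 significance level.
One-sample t-test:
H₀: μ = 97
H₁: μ ≠ 97
df = n - 1 = 32
t = (x̄ - μ₀) / (s/√n) = (100.00 - 97) / (8.21/√33) = 2.099
p-value = 0.0438

Since p-value > α = 0.01, we fail to reject H₀.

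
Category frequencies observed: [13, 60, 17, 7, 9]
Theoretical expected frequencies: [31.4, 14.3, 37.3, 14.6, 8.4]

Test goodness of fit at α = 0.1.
Chi-square goodness of fit test:
H₀: observed counts match expected distribution
H₁: observed counts differ from expected distribution
df = k - 1 = 4
χ² = Σ(O - E)²/E
   = (13 - 31.4)²/31.4 + (60 - 14.3)²/14.3 + (17 - 37.3)²/37.3 + (7 - 14.6)²/14.6 + (9 - 8.4)²/8.4
   = 10.782 + 146.048 + 11.048 + 3.956 + 0.043
   = 171.88
p-value < 0.0001

Since p-value < α = 0.1, we reject H₀.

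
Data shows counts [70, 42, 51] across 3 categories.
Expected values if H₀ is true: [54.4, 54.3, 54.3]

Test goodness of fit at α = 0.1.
Chi-square goodness of fit test:
H₀: observed counts match expected distribution
H₁: observed counts differ from expected distribution
df = k - 1 = 2
χ² = Σ(O - E)²/E
   = (70 - 54.4)²/54.4 + (42 - 54.3)²/54.3 + (51 - 54.3)²/54.3
   = 4.474 + 2.786 + 0.201
   = 7.46
p-value = 0.0240

Since p-value < α = 0.1, we reject H₀.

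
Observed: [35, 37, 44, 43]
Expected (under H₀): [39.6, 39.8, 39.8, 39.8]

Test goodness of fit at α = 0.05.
Chi-square goodness of fit test:
H₀: observed counts match expected distribution
H₁: observed counts differ from expected distribution
df = k - 1 = 3
χ² = Σ(O - E)²/E
   = (35 - 39.6)²/39.6 + (37 - 39.8)²/39.8 + (44 - 39.8)²/39.8 + (43 - 39.8)²/39.8
   = 0.534 + 0.197 + 0.443 + 0.257
   = 1.43
p-value = 0.6981

Since p-value > α = 0.05, we fail to reject H₀.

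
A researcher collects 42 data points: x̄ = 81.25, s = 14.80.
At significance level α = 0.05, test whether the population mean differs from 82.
One-sample t-test:
H₀: μ = 82
H₁: μ ≠ 82
df = n - 1 = 41
t = (x̄ - μ₀) / (s/√n) = (81.25 - 82) / (14.80/√42) = -0.328
p-value = 0.7443

Since p-value > α = 0.05, we fail to reject H₀.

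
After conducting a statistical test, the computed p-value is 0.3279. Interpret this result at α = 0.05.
Since p = 0.3279 > α = 0.05, fail to reject H₀.
There is insufficient evidence to reject the null hypothesis; the result is not statistically significant at the 0.05 level.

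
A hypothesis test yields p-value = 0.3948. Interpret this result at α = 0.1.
Since p = 0.3948 > α = 0.1, fail to reject H₀.
There is insufficient evidence to reject the null hypothesis; the result is not statistically significant at the 0.1 level.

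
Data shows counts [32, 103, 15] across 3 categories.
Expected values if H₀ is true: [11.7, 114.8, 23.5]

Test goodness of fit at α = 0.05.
Chi-square goodness of fit test:
H₀: observed counts match expected distribution
H₁: observed counts differ from expected distribution
df = k - 1 = 2
χ² = Σ(O - E)²/E
   = (32 - 11.7)²/11.7 + (103 - 114.8)²/114.8 + (15 - 23.5)²/23.5
   = 35.221 + 1.213 + 3.074
   = 39.51
p-value < 0.0001

Since p-value < α = 0.05, we reject H₀.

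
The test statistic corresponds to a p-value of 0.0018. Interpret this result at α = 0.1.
Since p = 0.0018 < α = 0.1, reject H₀.
There is sufficient evidence to reject the null hypothesis; the result is statistically significant at the 0.1 level.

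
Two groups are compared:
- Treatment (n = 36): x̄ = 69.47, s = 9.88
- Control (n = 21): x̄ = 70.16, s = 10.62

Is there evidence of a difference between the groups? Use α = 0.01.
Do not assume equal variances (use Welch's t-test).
Welch's two-sample t-test:
H₀: μ₁ = μ₂
H₁: μ₁ ≠ μ₂
s₁²/n₁ = 9.88²/36 = 2.7115,  s₂²/n₂ = 10.62²/21 = 5.3707
SE = √(s₁²/n₁ + s₂²/n₂) = √(2.7115 + 5.3707) = 2.8429
df (Welch-Satterthwaite) = (s₁²/n₁ + s₂²/n₂)² / [(s₁²/n₁)²/(n₁-1) + (s₂²/n₂)²/(n₂-1)] ≈ 39.53
t = (x̄₁ - x̄₂) / SE = (69.47 - 70.16) / 2.8429 = -0.69 / 2.8429 = -0.243
p-value = 0.8095

Since p-value > α = 0.01, we fail to reject H₀.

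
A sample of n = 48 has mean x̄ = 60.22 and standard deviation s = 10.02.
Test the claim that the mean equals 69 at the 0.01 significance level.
One-sample t-test:
H₀: μ = 69
H₁: μ ≠ 69
df = n - 1 = 47
t = (x̄ - μ₀) / (s/√n) = (60.22 - 69) / (10.02/√48) = -6.071
p-value < 0.0001

Since p-value < α = 0.01, we reject H₀.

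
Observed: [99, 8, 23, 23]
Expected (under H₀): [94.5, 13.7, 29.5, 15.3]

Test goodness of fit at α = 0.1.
Chi-square goodness of fit test:
H₀: observed counts match expected distribution
H₁: observed counts differ from expected distribution
df = k - 1 = 3
χ² = Σ(O - E)²/E
   = (99 - 94.5)²/94.5 + (8 - 13.7)²/13.7 + (23 - 29.5)²/29.5 + (23 - 15.3)²/15.3
   = 0.214 + 2.372 + 1.432 + 3.875
   = 7.89
p-value = 0.0483

Since p-value < α = 0.1, we reject H₀.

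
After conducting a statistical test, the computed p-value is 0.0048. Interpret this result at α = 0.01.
Since p = 0.0048 < α = 0.01, reject H₀.
There is sufficient evidence to reject the null hypothesis; the result is statistically significant at the 0.01 level.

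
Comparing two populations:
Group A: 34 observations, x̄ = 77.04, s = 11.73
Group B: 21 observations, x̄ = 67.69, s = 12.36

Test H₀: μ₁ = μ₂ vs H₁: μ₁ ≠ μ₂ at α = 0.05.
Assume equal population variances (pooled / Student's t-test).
Student's two-sample t-test (equal variances):
H₀: μ₁ = μ₂
H₁: μ₁ ≠ μ₂
df = n₁ + n₂ - 2 = 53
Pooled variance s_p² = [(n₁-1)s₁² + (n₂-1)s₂²] / (n₁ + n₂ - 2) = [(33)(11.73²) + (20)(12.36²)] / 53 = 143.3200
SE = √(s_p²(1/n₁ + 1/n₂)) = √(143.3200 × (1/34 + 1/21)) = 3.3227
t = (x̄₁ - x̄₂) / SE = (77.04 - 67.69) / 3.3227 = 9.35 / 3.3227 = 2.814
p-value = 0.0069

Since p-value < α = 0.05, we reject H₀.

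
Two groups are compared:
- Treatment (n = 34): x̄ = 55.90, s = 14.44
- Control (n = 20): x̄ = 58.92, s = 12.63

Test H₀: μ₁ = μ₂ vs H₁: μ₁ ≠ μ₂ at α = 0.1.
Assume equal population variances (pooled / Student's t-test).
Student's two-sample t-test (equal variances):
H₀: μ₁ = μ₂
H₁: μ₁ ≠ μ₂
df = n₁ + n₂ - 2 = 52
Pooled variance s_p² = [(n₁-1)s₁² + (n₂-1)s₂²] / (n₁ + n₂ - 2) = [(33)(14.44²) + (19)(12.63²)] / 52 = 190.6110
SE = √(s_p²(1/n₁ + 1/n₂)) = √(190.6110 × (1/34 + 1/20)) = 3.8906
t = (x̄₁ - x̄₂) / SE = (55.90 - 58.92) / 3.8906 = -3.02 / 3.8906 = -0.776
p-value = 0.4411

Since p-value > α = 0.1, we fail to reject H₀.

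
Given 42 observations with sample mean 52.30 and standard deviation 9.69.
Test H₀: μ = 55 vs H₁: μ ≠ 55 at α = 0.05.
One-sample t-test:
H₀: μ = 55
H₁: μ ≠ 55
df = n - 1 = 41
t = (x̄ - μ₀) / (s/√n) = (52.30 - 55) / (9.69/√42) = -1.806
p-value = 0.0783

Since p-value > α = 0.05, we fail to reject H₀.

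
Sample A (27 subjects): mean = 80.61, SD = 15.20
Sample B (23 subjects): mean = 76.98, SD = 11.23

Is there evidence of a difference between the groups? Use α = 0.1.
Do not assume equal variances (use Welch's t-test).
Welch's two-sample t-test:
H₀: μ₁ = μ₂
H₁: μ₁ ≠ μ₂
s₁²/n₁ = 15.20²/27 = 8.5570,  s₂²/n₂ = 11.23²/23 = 5.4832
SE = √(s₁²/n₁ + s₂²/n₂) = √(8.5570 + 5.4832) = 3.7470
df (Welch-Satterthwaite) = (s₁²/n₁ + s₂²/n₂)² / [(s₁²/n₁)²/(n₁-1) + (s₂²/n₂)²/(n₂-1)] ≈ 47.13
t = (x̄₁ - x̄₂) / SE = (80.61 - 76.98) / 3.7470 = 3.63 / 3.7470 = 0.969
p-value = 0.3376

Since p-value > α = 0.1, we fail to reject H₀.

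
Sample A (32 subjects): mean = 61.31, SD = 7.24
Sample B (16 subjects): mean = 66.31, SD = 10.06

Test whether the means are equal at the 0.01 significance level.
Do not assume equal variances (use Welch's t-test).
Welch's two-sample t-test:
H₀: μ₁ = μ₂
H₁: μ₁ ≠ μ₂
s₁²/n₁ = 7.24²/32 = 1.6381,  s₂²/n₂ = 10.06²/16 = 6.3252
SE = √(s₁²/n₁ + s₂²/n₂) = √(1.6381 + 6.3252) = 2.8219
df (Welch-Satterthwaite) = (s₁²/n₁ + s₂²/n₂)² / [(s₁²/n₁)²/(n₁-1) + (s₂²/n₂)²/(n₂-1)] ≈ 23.03
t = (x̄₁ - x̄₂) / SE = (61.31 - 66.31) / 2.8219 = -5.00 / 2.8219 = -1.772
p-value = 0.0897

Since p-value > α = 0.01, we fail to reject H₀.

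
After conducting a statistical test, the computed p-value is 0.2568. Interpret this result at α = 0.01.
Since p = 0.2568 > α = 0.01, fail to reject H₀.
There is insufficient evidence to reject the null hypothesis; the result is not statistically significant at the 0.01 level.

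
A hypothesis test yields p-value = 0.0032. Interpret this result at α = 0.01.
Since p = 0.0032 < α = 0.01, reject H₀.
There is sufficient evidence to reject the null hypothesis; the result is statistically significant at the 0.01 level.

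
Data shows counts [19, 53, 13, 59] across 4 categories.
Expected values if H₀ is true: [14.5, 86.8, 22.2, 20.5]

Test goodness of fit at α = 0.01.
Chi-square goodness of fit test:
H₀: observed counts match expected distribution
H₁: observed counts differ from expected distribution
df = k - 1 = 3
χ² = Σ(O - E)²/E
   = (19 - 14.5)²/14.5 + (53 - 86.8)²/86.8 + (13 - 22.2)²/22.2 + (59 - 20.5)²/20.5
   = 1.397 + 13.162 + 3.813 + 72.305
   = 90.68
p-value < 0.0001

Since p-value < α = 0.01, we reject H₀.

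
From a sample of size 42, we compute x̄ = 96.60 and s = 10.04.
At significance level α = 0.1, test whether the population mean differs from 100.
One-sample t-test:
H₀: μ = 100
H₁: μ ≠ 100
df = n - 1 = 41
t = (x̄ - μ₀) / (s/√n) = (96.60 - 100) / (10.04/√42) = -2.195
p-value = 0.0339

Since p-value < α = 0.1, we reject H₀.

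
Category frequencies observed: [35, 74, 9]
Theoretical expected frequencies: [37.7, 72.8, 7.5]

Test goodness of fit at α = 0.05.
Chi-square goodness of fit test:
H₀: observed counts match expected distribution
H₁: observed counts differ from expected distribution
df = k - 1 = 2
χ² = Σ(O - E)²/E
   = (35 - 37.7)²/37.7 + (74 - 72.8)²/72.8 + (9 - 7.5)²/7.5
   = 0.193 + 0.020 + 0.300
   = 0.51
p-value = 0.7737

Since p-value > α = 0.05, we fail to reject H₀.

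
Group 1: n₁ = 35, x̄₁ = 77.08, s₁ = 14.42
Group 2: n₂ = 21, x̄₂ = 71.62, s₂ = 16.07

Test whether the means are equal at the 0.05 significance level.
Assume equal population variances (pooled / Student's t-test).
Student's two-sample t-test (equal variances):
H₀: μ₁ = μ₂
H₁: μ₁ ≠ μ₂
df = n₁ + n₂ - 2 = 54
Pooled variance s_p² = [(n₁-1)s₁² + (n₂-1)s₂²] / (n₁ + n₂ - 2) = [(34)(14.42²) + (20)(16.07²)] / 54 = 226.5692
SE = √(s_p²(1/n₁ + 1/n₂)) = √(226.5692 × (1/35 + 1/21)) = 4.1548
t = (x̄₁ - x̄₂) / SE = (77.08 - 71.62) / 4.1548 = 5.46 / 4.1548 = 1.314
p-value = 0.1944

Since p-value > α = 0.05, we fail to reject H₀.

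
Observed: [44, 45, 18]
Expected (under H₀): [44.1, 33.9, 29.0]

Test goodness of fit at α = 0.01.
Chi-square goodness of fit test:
H₀: observed counts match expected distribution
H₁: observed counts differ from expected distribution
df = k - 1 = 2
χ² = Σ(O - E)²/E
   = (44 - 44.1)²/44.1 + (45 - 33.9)²/33.9 + (18 - 29.0)²/29.0
   = 0.000 + 3.635 + 4.172
   = 7.81
p-value = 0.0202

Since p-value > α = 0.01, we fail to reject H₀.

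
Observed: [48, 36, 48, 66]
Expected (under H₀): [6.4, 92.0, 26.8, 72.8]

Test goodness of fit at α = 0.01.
Chi-square goodness of fit test:
H₀: observed counts match expected distribution
H₁: observed counts differ from expected distribution
df = k - 1 = 3
χ² = Σ(O - E)²/E
   = (48 - 6.4)²/6.4 + (36 - 92.0)²/92.0 + (48 - 26.8)²/26.8 + (66 - 72.8)²/72.8
   = 270.400 + 34.087 + 16.770 + 0.635
   = 321.89
p-value < 0.0001

Since p-value < α = 0.01, we reject H₀.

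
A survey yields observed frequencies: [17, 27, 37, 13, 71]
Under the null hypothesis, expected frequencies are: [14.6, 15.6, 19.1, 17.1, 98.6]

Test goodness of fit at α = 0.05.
Chi-square goodness of fit test:
H₀: observed counts match expected distribution
H₁: observed counts differ from expected distribution
df = k - 1 = 4
χ² = Σ(O - E)²/E
   = (17 - 14.6)²/14.6 + (27 - 15.6)²/15.6 + (37 - 19.1)²/19.1 + (13 - 17.1)²/17.1 + (71 - 98.6)²/98.6
   = 0.395 + 8.331 + 16.775 + 0.983 + 7.726
   = 34.21
p-value < 0.0001

Since p-value < α = 0.05, we reject H₀.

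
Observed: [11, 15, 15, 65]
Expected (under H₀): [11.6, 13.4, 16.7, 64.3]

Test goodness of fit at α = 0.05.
Chi-square goodness of fit test:
H₀: observed counts match expected distribution
H₁: observed counts differ from expected distribution
df = k - 1 = 3
χ² = Σ(O - E)²/E
   = (11 - 11.6)²/11.6 + (15 - 13.4)²/13.4 + (15 - 16.7)²/16.7 + (65 - 64.3)²/64.3
   = 0.031 + 0.191 + 0.173 + 0.008
   = 0.40
p-value = 0.9397

Since p-value > α = 0.05, we fail to reject H₀.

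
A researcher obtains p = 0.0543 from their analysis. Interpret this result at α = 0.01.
Since p = 0.0543 > α = 0.01, fail to reject H₀.
There is insufficient evidence to reject the null hypothesis; the result is not statistically significant at the 0.01 level.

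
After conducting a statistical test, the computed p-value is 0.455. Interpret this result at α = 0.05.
Since p = 0.455 > α = 0.05, fail to reject H₀.
There is insufficient evidence to reject the null hypothesis; the result is not statistically significant at the 0.05 level.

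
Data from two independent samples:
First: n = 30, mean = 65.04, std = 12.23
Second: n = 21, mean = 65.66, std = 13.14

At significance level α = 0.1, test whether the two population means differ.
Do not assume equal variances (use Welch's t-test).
Welch's two-sample t-test:
H₀: μ₁ = μ₂
H₁: μ₁ ≠ μ₂
s₁²/n₁ = 12.23²/30 = 4.9858,  s₂²/n₂ = 13.14²/21 = 8.2219
SE = √(s₁²/n₁ + s₂²/n₂) = √(4.9858 + 8.2219) = 3.6342
df (Welch-Satterthwaite) = (s₁²/n₁ + s₂²/n₂)² / [(s₁²/n₁)²/(n₁-1) + (s₂²/n₂)²/(n₂-1)] ≈ 41.17
t = (x̄₁ - x̄₂) / SE = (65.04 - 65.66) / 3.6342 = -0.62 / 3.6342 = -0.171
p-value = 0.8654

Since p-value > α = 0.1, we fail to reject H₀.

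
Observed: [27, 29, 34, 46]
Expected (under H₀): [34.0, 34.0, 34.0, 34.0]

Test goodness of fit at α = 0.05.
Chi-square goodness of fit test:
H₀: observed counts match expected distribution
H₁: observed counts differ from expected distribution
df = k - 1 = 3
χ² = Σ(O - E)²/E
   = (27 - 34.0)²/34.0 + (29 - 34.0)²/34.0 + (34 - 34.0)²/34.0 + (46 - 34.0)²/34.0
   = 1.441 + 0.735 + 0.000 + 4.235
   = 6.41
p-value = 0.0932

Since p-value > α = 0.05, we fail to reject H₀.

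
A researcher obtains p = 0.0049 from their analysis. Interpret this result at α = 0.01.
Since p = 0.0049 < α = 0.01, reject H₀.
There is sufficient evidence to reject the null hypothesis; the result is statistically significant at the 0.01 level.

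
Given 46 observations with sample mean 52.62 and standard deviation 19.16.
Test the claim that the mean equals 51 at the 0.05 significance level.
One-sample t-test:
H₀: μ = 51
H₁: μ ≠ 51
df = n - 1 = 45
t = (x̄ - μ₀) / (s/√n) = (52.62 - 51) / (19.16/√46) = 0.573
p-value = 0.5692

Since p-value > α = 0.05, we fail to reject H₀.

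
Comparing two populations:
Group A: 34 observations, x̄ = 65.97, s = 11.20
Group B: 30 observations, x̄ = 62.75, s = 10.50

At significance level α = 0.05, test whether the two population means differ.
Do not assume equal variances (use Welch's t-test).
Welch's two-sample t-test:
H₀: μ₁ = μ₂
H₁: μ₁ ≠ μ₂
s₁²/n₁ = 11.20²/34 = 3.6894,  s₂²/n₂ = 10.50²/30 = 3.6750
SE = √(s₁²/n₁ + s₂²/n₂) = √(3.6894 + 3.6750) = 2.7137
df (Welch-Satterthwaite) = (s₁²/n₁ + s₂²/n₂)² / [(s₁²/n₁)²/(n₁-1) + (s₂²/n₂)²/(n₂-1)] ≈ 61.76
t = (x̄₁ - x̄₂) / SE = (65.97 - 62.75) / 2.7137 = 3.22 / 2.7137 = 1.187
p-value = 0.2399

Since p-value > α = 0.05, we fail to reject H₀.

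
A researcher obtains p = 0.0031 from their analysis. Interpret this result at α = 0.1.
Since p = 0.0031 < α = 0.1, reject H₀.
There is sufficient evidence to reject the null hypothesis; the result is statistically significant at the 0.1 level.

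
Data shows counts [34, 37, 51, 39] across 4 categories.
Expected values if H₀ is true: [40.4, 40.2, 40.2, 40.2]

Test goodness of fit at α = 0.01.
Chi-square goodness of fit test:
H₀: observed counts match expected distribution
H₁: observed counts differ from expected distribution
df = k - 1 = 3
χ² = Σ(O - E)²/E
   = (34 - 40.4)²/40.4 + (37 - 40.2)²/40.2 + (51 - 40.2)²/40.2 + (39 - 40.2)²/40.2
   = 1.014 + 0.255 + 2.901 + 0.036
   = 4.21
p-value = 0.2401

Since p-value > α = 0.01, we fail to reject H₀.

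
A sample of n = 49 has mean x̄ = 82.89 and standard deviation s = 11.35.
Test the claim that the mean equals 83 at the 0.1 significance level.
One-sample t-test:
H₀: μ = 83
H₁: μ ≠ 83
df = n - 1 = 48
t = (x̄ - μ₀) / (s/√n) = (82.89 - 83) / (11.35/√49) = -0.068
p-value = 0.9462

Since p-value > α = 0.1, we fail to reject H₀.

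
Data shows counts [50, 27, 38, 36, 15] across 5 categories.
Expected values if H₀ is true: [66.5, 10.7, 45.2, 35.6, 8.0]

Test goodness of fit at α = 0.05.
Chi-square goodness of fit test:
H₀: observed counts match expected distribution
H₁: observed counts differ from expected distribution
df = k - 1 = 4
χ² = Σ(O - E)²/E
   = (50 - 66.5)²/66.5 + (27 - 10.7)²/10.7 + (38 - 45.2)²/45.2 + (36 - 35.6)²/35.6 + (15 - 8.0)²/8.0
   = 4.094 + 24.831 + 1.147 + 0.004 + 6.125
   = 36.20
p-value < 0.0001

Since p-value < α = 0.05, we reject H₀.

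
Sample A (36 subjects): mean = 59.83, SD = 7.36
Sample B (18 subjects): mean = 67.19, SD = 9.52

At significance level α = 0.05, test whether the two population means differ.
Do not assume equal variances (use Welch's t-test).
Welch's two-sample t-test:
H₀: μ₁ = μ₂
H₁: μ₁ ≠ μ₂
s₁²/n₁ = 7.36²/36 = 1.5047,  s₂²/n₂ = 9.52²/18 = 5.0350
SE = √(s₁²/n₁ + s₂²/n₂) = √(1.5047 + 5.0350) = 2.5573
df (Welch-Satterthwaite) = (s₁²/n₁ + s₂²/n₂)² / [(s₁²/n₁)²/(n₁-1) + (s₂²/n₂)²/(n₂-1)] ≈ 27.49
t = (x̄₁ - x̄₂) / SE = (59.83 - 67.19) / 2.5573 = -7.36 / 2.5573 = -2.878
p-value = 0.0077

Since p-value < α = 0.05, we reject H₀.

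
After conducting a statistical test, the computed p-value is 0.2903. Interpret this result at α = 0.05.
Since p = 0.2903 > α = 0.05, fail to reject H₀.
There is insufficient evidence to reject the null hypothesis; the result is not statistically significant at the 0.05 level.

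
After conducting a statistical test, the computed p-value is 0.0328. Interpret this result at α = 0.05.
Since p = 0.0328 < α = 0.05, reject H₀.
There is sufficient evidence to reject the null hypothesis; the result is statistically significant at the 0.05 level.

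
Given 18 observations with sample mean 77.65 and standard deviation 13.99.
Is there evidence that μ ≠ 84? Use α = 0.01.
One-sample t-test:
H₀: μ = 84
H₁: μ ≠ 84
df = n - 1 = 17
t = (x̄ - μ₀) / (s/√n) = (77.65 - 84) / (13.99/√18) = -1.926
p-value = 0.0710

Since p-value > α = 0.01, we fail to reject H₀.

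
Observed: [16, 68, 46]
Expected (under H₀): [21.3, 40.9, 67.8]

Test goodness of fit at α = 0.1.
Chi-square goodness of fit test:
H₀: observed counts match expected distribution
H₁: observed counts differ from expected distribution
df = k - 1 = 2
χ² = Σ(O - E)²/E
   = (16 - 21.3)²/21.3 + (68 - 40.9)²/40.9 + (46 - 67.8)²/67.8
   = 1.319 + 17.956 + 7.009
   = 26.28
p-value < 0.0001

Since p-value < α = 0.1, we reject H₀.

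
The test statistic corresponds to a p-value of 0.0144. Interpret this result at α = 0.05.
Since p = 0.0144 < α = 0.05, reject H₀.
There is sufficient evidence to reject the null hypothesis; the result is statistically significant at the 0.05 level.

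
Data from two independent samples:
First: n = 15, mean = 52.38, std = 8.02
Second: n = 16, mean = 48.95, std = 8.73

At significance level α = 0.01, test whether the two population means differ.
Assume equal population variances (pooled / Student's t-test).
Student's two-sample t-test (equal variances):
H₀: μ₁ = μ₂
H₁: μ₁ ≠ μ₂
df = n₁ + n₂ - 2 = 29
Pooled variance s_p² = [(n₁-1)s₁² + (n₂-1)s₂²] / (n₁ + n₂ - 2) = [(14)(8.02²) + (15)(8.73²)] / 29 = 70.4717
SE = √(s_p²(1/n₁ + 1/n₂)) = √(70.4717 × (1/15 + 1/16)) = 3.0171
t = (x̄₁ - x̄₂) / SE = (52.38 - 48.95) / 3.0171 = 3.43 / 3.0171 = 1.137
p-value = 0.2649

Since p-value > α = 0.01, we fail to reject H₀.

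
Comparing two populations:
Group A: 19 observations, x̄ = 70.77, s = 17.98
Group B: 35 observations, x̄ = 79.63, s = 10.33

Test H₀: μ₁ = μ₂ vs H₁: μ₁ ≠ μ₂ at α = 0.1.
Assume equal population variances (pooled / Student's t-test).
Student's two-sample t-test (equal variances):
H₀: μ₁ = μ₂
H₁: μ₁ ≠ μ₂
df = n₁ + n₂ - 2 = 52
Pooled variance s_p² = [(n₁-1)s₁² + (n₂-1)s₂²] / (n₁ + n₂ - 2) = [(18)(17.98²) + (34)(10.33²)] / 52 = 181.6760
SE = √(s_p²(1/n₁ + 1/n₂)) = √(181.6760 × (1/19 + 1/35)) = 3.8409
t = (x̄₁ - x̄₂) / SE = (70.77 - 79.63) / 3.8409 = -8.86 / 3.8409 = -2.307
p-value = 0.0251

Since p-value < α = 0.1, we reject H₀.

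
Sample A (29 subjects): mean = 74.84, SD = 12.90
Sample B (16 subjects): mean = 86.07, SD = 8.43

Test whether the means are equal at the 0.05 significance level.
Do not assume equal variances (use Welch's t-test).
Welch's two-sample t-test:
H₀: μ₁ = μ₂
H₁: μ₁ ≠ μ₂
s₁²/n₁ = 12.90²/29 = 5.7383,  s₂²/n₂ = 8.43²/16 = 4.4416
SE = √(s₁²/n₁ + s₂²/n₂) = √(5.7383 + 4.4416) = 3.1906
df (Welch-Satterthwaite) = (s₁²/n₁ + s₂²/n₂)² / [(s₁²/n₁)²/(n₁-1) + (s₂²/n₂)²/(n₂-1)] ≈ 41.60
t = (x̄₁ - x̄₂) / SE = (74.84 - 86.07) / 3.1906 = -11.23 / 3.1906 = -3.520
p-value = 0.0011

Since p-value < α = 0.05, we reject H₀.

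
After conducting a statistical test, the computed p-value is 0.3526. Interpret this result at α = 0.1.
Since p = 0.3526 > α = 0.1, fail to reject H₀.
There is insufficient evidence to reject the null hypothesis; the result is not statistically significant at the 0.1 level.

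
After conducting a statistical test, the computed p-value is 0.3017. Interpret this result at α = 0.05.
Since p = 0.3017 > α = 0.05, fail to reject H₀.
There is insufficient evidence to reject the null hypothesis; the result is not statistically significant at the 0.05 level.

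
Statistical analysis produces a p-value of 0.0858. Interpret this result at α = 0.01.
Since p = 0.0858 > α = 0.01, fail to reject H₀.
There is insufficient evidence to reject the null hypothesis; the result is not statistically significant at the 0.01 level.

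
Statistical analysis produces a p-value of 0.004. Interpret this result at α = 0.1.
Since p = 0.004 < α = 0.1, reject H₀.
There is sufficient evidence to reject the null hypothesis; the result is statistically significant at the 0.1 level.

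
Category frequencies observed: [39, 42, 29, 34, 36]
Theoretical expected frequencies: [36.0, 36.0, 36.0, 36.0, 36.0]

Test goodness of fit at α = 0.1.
Chi-square goodness of fit test:
H₀: observed counts match expected distribution
H₁: observed counts differ from expected distribution
df = k - 1 = 4
χ² = Σ(O - E)²/E
   = (39 - 36.0)²/36.0 + (42 - 36.0)²/36.0 + (29 - 36.0)²/36.0 + (34 - 36.0)²/36.0 + (36 - 36.0)²/36.0
   = 0.250 + 1.000 + 1.361 + 0.111 + 0.000
   = 2.72
p-value = 0.6053

Since p-value > α = 0.1, we fail to reject H₀.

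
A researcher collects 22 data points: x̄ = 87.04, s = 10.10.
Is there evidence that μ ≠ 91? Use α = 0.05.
One-sample t-test:
H₀: μ = 91
H₁: μ ≠ 91
df = n - 1 = 21
t = (x̄ - μ₀) / (s/√n) = (87.04 - 91) / (10.10/√22) = -1.839
p-value = 0.0801

Since p-value > α = 0.05, we fail to reject H₀.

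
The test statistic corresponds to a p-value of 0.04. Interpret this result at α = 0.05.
Since p = 0.04 < α = 0.05, reject H₀.
There is sufficient evidence to reject the null hypothesis; the result is statistically significant at the 0.05 level.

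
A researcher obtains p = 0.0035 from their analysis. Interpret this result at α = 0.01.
Since p = 0.0035 < α = 0.01, reject H₀.
There is sufficient evidence to reject the null hypothesis; the result is statistically significant at the 0.01 level.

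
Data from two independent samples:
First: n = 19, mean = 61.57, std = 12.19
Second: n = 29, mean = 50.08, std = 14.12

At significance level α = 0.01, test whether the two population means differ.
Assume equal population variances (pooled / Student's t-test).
Student's two-sample t-test (equal variances):
H₀: μ₁ = μ₂
H₁: μ₁ ≠ μ₂
df = n₁ + n₂ - 2 = 46
Pooled variance s_p² = [(n₁-1)s₁² + (n₂-1)s₂²] / (n₁ + n₂ - 2) = [(18)(12.19²) + (28)(14.12²)] / 46 = 179.5046
SE = √(s_p²(1/n₁ + 1/n₂)) = √(179.5046 × (1/19 + 1/29)) = 3.9544
t = (x̄₁ - x̄₂) / SE = (61.57 - 50.08) / 3.9544 = 11.49 / 3.9544 = 2.906
p-value = 0.0056

Since p-value < α = 0.01, we reject H₀.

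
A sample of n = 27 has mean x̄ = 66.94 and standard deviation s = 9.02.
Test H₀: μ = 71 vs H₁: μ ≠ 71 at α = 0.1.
One-sample t-test:
H₀: μ = 71
H₁: μ ≠ 71
df = n - 1 = 26
t = (x̄ - μ₀) / (s/√n) = (66.94 - 71) / (9.02/√27) = -2.339
p-value = 0.0273

Since p-value < α = 0.1, we reject H₀.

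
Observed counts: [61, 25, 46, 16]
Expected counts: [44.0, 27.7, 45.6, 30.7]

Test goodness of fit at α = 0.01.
Chi-square goodness of fit test:
H₀: observed counts match expected distribution
H₁: observed counts differ from expected distribution
df = k - 1 = 3
χ² = Σ(O - E)²/E
   = (61 - 44.0)²/44.0 + (25 - 27.7)²/27.7 + (46 - 45.6)²/45.6 + (16 - 30.7)²/30.7
   = 6.568 + 0.263 + 0.004 + 7.039
   = 13.87
p-value = 0.0031

Since p-value < α = 0.01, we reject H₀.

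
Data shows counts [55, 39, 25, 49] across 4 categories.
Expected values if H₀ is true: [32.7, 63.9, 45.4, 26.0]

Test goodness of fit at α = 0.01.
Chi-square goodness of fit test:
H₀: observed counts match expected distribution
H₁: observed counts differ from expected distribution
df = k - 1 = 3
χ² = Σ(O - E)²/E
   = (55 - 32.7)²/32.7 + (39 - 63.9)²/63.9 + (25 - 45.4)²/45.4 + (49 - 26.0)²/26.0
   = 15.208 + 9.703 + 9.167 + 20.346
   = 54.42
p-value < 0.0001

Since p-value < α = 0.01, we reject H₀.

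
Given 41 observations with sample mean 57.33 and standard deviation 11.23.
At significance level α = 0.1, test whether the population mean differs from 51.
One-sample t-test:
H₀: μ = 51
H₁: μ ≠ 51
df = n - 1 = 40
t = (x̄ - μ₀) / (s/√n) = (57.33 - 51) / (11.23/√41) = 3.609
p-value = 0.0008

Since p-value < α = 0.1, we reject H₀.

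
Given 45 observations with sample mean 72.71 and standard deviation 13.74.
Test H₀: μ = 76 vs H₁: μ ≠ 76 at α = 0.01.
One-sample t-test:
H₀: μ = 76
H₁: μ ≠ 76
df = n - 1 = 44
t = (x̄ - μ₀) / (s/√n) = (72.71 - 76) / (13.74/√45) = -1.606
p-value = 0.1154

Since p-value > α = 0.01, we fail to reject H₀.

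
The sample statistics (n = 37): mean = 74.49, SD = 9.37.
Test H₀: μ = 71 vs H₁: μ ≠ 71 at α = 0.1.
One-sample t-test:
H₀: μ = 71
H₁: μ ≠ 71
df = n - 1 = 36
t = (x̄ - μ₀) / (s/√n) = (74.49 - 71) / (9.37/√37) = 2.266
p-value = 0.0296

Since p-value < α = 0.1, we reject H₀.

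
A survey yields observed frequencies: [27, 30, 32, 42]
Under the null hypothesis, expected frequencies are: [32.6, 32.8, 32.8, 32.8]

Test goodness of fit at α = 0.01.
Chi-square goodness of fit test:
H₀: observed counts match expected distribution
H₁: observed counts differ from expected distribution
df = k - 1 = 3
χ² = Σ(O - E)²/E
   = (27 - 32.6)²/32.6 + (30 - 32.8)²/32.8 + (32 - 32.8)²/32.8 + (42 - 32.8)²/32.8
   = 0.962 + 0.239 + 0.020 + 2.580
   = 3.80
p-value = 0.2838

Since p-value > α = 0.01, we fail to reject H₀.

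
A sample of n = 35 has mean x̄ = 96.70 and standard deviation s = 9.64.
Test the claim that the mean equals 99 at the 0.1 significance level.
One-sample t-test:
H₀: μ = 99
H₁: μ ≠ 99
df = n - 1 = 34
t = (x̄ - μ₀) / (s/√n) = (96.70 - 99) / (9.64/√35) = -1.412
p-value = 0.1672

Since p-value > α = 0.1, we fail to reject H₀.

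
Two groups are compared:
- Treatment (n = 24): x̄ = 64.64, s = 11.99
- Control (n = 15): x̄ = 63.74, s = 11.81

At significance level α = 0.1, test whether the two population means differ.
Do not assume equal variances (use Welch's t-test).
Welch's two-sample t-test:
H₀: μ₁ = μ₂
H₁: μ₁ ≠ μ₂
s₁²/n₁ = 11.99²/24 = 5.9900,  s₂²/n₂ = 11.81²/15 = 9.2984
SE = √(s₁²/n₁ + s₂²/n₂) = √(5.9900 + 9.2984) = 3.9100
df (Welch-Satterthwaite) = (s₁²/n₁ + s₂²/n₂)² / [(s₁²/n₁)²/(n₁-1) + (s₂²/n₂)²/(n₂-1)] ≈ 30.21
t = (x̄₁ - x̄₂) / SE = (64.64 - 63.74) / 3.9100 = 0.90 / 3.9100 = 0.230
p-value = 0.8195

Since p-value > α = 0.1, we fail to reject H₀.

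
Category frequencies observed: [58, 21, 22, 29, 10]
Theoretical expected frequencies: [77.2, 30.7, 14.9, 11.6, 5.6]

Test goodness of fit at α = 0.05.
Chi-square goodness of fit test:
H₀: observed counts match expected distribution
H₁: observed counts differ from expected distribution
df = k - 1 = 4
χ² = Σ(O - E)²/E
   = (58 - 77.2)²/77.2 + (21 - 30.7)²/30.7 + (22 - 14.9)²/14.9 + (29 - 11.6)²/11.6 + (10 - 5.6)²/5.6
   = 4.775 + 3.065 + 3.383 + 26.100 + 3.457
   = 40.78
p-value < 0.0001

Since p-value < α = 0.05, we reject H₀.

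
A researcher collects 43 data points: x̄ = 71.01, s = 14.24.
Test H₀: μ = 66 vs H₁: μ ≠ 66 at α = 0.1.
One-sample t-test:
H₀: μ = 66
H₁: μ ≠ 66
df = n - 1 = 42
t = (x̄ - μ₀) / (s/√n) = (71.01 - 66) / (14.24/√43) = 2.307
p-value = 0.0261

Since p-value < α = 0.1, we reject H₀.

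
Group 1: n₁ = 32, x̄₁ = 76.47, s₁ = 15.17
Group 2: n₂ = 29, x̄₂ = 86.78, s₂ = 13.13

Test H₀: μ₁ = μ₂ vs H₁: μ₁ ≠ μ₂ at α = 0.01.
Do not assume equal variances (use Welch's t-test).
Welch's two-sample t-test:
H₀: μ₁ = μ₂
H₁: μ₁ ≠ μ₂
s₁²/n₁ = 15.17²/32 = 7.1915,  s₂²/n₂ = 13.13²/29 = 5.9447
SE = √(s₁²/n₁ + s₂²/n₂) = √(7.1915 + 5.9447) = 3.6244
df (Welch-Satterthwaite) = (s₁²/n₁ + s₂²/n₂)² / [(s₁²/n₁)²/(n₁-1) + (s₂²/n₂)²/(n₂-1)] ≈ 58.89
t = (x̄₁ - x̄₂) / SE = (76.47 - 86.78) / 3.6244 = -10.31 / 3.6244 = -2.845
p-value = 0.0061

Since p-value < α = 0.01, we reject H₀.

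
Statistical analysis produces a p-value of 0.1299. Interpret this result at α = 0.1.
Since p = 0.1299 > α = 0.1, fail to reject H₀.
There is insufficient evidence to reject the null hypothesis; the result is not statistically significant at the 0.1 level.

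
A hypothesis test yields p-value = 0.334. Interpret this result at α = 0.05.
Since p = 0.334 > α = 0.05, fail to reject H₀.
There is insufficient evidence to reject the null hypothesis; the result is not statistically significant at the 0.05 level.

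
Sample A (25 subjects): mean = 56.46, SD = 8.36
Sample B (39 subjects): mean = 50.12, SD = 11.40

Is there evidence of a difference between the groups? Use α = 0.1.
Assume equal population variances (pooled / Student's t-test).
Student's two-sample t-test (equal variances):
H₀: μ₁ = μ₂
H₁: μ₁ ≠ μ₂
df = n₁ + n₂ - 2 = 62
Pooled variance s_p² = [(n₁-1)s₁² + (n₂-1)s₂²] / (n₁ + n₂ - 2) = [(24)(8.36²) + (38)(11.40²)] / 62 = 106.7069
SE = √(s_p²(1/n₁ + 1/n₂)) = √(106.7069 × (1/25 + 1/39)) = 2.6466
t = (x̄₁ - x̄₂) / SE = (56.46 - 50.12) / 2.6466 = 6.34 / 2.6466 = 2.396
p-value = 0.0196

Since p-value < α = 0.1, we reject H₀.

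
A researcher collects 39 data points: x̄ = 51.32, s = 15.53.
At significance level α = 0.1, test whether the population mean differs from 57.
One-sample t-test:
H₀: μ = 57
H₁: μ ≠ 57
df = n - 1 = 38
t = (x̄ - μ₀) / (s/√n) = (51.32 - 57) / (15.53/√39) = -2.284
p-value = 0.0280

Since p-value < α = 0.1, we reject H₀.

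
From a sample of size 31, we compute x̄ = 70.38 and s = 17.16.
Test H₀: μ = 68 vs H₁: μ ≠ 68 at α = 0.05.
One-sample t-test:
H₀: μ = 68
H₁: μ ≠ 68
df = n - 1 = 30
t = (x̄ - μ₀) / (s/√n) = (70.38 - 68) / (17.16/√31) = 0.772
p-value = 0.4460

Since p-value > α = 0.05, we fail to reject H₀.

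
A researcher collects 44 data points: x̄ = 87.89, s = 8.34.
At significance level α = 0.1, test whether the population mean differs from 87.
One-sample t-test:
H₀: μ = 87
H₁: μ ≠ 87
df = n - 1 = 43
t = (x̄ - μ₀) / (s/√n) = (87.89 - 87) / (8.34/√44) = 0.708
p-value = 0.4828

Since p-value > α = 0.1, we fail to reject H₀.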